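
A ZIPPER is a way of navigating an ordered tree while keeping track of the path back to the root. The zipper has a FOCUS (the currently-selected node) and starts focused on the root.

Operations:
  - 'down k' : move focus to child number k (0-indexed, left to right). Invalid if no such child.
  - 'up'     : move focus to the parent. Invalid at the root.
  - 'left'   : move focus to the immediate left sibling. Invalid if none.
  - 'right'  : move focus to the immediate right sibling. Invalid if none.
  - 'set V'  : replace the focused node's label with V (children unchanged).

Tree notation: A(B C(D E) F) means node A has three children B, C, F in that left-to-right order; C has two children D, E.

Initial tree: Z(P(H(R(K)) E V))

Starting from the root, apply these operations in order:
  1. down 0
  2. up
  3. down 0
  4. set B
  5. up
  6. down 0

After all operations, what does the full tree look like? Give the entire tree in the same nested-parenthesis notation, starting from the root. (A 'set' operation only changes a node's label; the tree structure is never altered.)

Step 1 (down 0): focus=P path=0 depth=1 children=['H', 'E', 'V'] left=[] right=[] parent=Z
Step 2 (up): focus=Z path=root depth=0 children=['P'] (at root)
Step 3 (down 0): focus=P path=0 depth=1 children=['H', 'E', 'V'] left=[] right=[] parent=Z
Step 4 (set B): focus=B path=0 depth=1 children=['H', 'E', 'V'] left=[] right=[] parent=Z
Step 5 (up): focus=Z path=root depth=0 children=['B'] (at root)
Step 6 (down 0): focus=B path=0 depth=1 children=['H', 'E', 'V'] left=[] right=[] parent=Z

Answer: Z(B(H(R(K)) E V))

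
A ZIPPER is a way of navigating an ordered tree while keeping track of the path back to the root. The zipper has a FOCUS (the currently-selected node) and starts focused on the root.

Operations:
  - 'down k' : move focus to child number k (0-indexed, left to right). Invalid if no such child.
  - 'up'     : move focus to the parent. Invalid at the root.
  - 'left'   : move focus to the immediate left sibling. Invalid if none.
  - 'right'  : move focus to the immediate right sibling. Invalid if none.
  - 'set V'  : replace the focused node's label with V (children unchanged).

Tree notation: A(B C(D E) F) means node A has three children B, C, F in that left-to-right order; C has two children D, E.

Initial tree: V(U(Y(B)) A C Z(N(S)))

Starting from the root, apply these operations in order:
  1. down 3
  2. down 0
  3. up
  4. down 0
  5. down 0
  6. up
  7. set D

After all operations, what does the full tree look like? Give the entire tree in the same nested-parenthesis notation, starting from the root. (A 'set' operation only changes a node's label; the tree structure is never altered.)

Step 1 (down 3): focus=Z path=3 depth=1 children=['N'] left=['U', 'A', 'C'] right=[] parent=V
Step 2 (down 0): focus=N path=3/0 depth=2 children=['S'] left=[] right=[] parent=Z
Step 3 (up): focus=Z path=3 depth=1 children=['N'] left=['U', 'A', 'C'] right=[] parent=V
Step 4 (down 0): focus=N path=3/0 depth=2 children=['S'] left=[] right=[] parent=Z
Step 5 (down 0): focus=S path=3/0/0 depth=3 children=[] left=[] right=[] parent=N
Step 6 (up): focus=N path=3/0 depth=2 children=['S'] left=[] right=[] parent=Z
Step 7 (set D): focus=D path=3/0 depth=2 children=['S'] left=[] right=[] parent=Z

Answer: V(U(Y(B)) A C Z(D(S)))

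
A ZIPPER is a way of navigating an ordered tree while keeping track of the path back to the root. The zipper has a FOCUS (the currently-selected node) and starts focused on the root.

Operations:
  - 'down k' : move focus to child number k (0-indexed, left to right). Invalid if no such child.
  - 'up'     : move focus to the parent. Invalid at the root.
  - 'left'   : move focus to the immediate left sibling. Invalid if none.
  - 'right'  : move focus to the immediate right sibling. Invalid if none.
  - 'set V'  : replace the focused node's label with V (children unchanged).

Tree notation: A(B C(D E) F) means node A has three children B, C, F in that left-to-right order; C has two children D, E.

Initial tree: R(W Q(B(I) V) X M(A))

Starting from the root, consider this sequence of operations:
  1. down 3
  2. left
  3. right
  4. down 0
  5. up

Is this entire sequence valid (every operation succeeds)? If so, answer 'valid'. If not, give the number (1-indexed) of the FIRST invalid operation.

Answer: valid

Derivation:
Step 1 (down 3): focus=M path=3 depth=1 children=['A'] left=['W', 'Q', 'X'] right=[] parent=R
Step 2 (left): focus=X path=2 depth=1 children=[] left=['W', 'Q'] right=['M'] parent=R
Step 3 (right): focus=M path=3 depth=1 children=['A'] left=['W', 'Q', 'X'] right=[] parent=R
Step 4 (down 0): focus=A path=3/0 depth=2 children=[] left=[] right=[] parent=M
Step 5 (up): focus=M path=3 depth=1 children=['A'] left=['W', 'Q', 'X'] right=[] parent=R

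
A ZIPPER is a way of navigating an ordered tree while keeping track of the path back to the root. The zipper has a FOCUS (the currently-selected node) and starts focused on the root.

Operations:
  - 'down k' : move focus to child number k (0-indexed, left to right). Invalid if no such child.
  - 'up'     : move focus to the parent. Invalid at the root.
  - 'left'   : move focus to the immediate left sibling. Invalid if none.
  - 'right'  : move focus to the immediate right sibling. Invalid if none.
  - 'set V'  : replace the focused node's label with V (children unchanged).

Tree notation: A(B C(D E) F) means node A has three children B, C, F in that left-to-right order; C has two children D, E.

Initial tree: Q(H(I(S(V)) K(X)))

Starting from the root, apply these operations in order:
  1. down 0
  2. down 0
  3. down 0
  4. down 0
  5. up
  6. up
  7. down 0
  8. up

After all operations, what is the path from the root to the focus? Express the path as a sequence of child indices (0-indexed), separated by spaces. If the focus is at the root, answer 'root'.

Step 1 (down 0): focus=H path=0 depth=1 children=['I', 'K'] left=[] right=[] parent=Q
Step 2 (down 0): focus=I path=0/0 depth=2 children=['S'] left=[] right=['K'] parent=H
Step 3 (down 0): focus=S path=0/0/0 depth=3 children=['V'] left=[] right=[] parent=I
Step 4 (down 0): focus=V path=0/0/0/0 depth=4 children=[] left=[] right=[] parent=S
Step 5 (up): focus=S path=0/0/0 depth=3 children=['V'] left=[] right=[] parent=I
Step 6 (up): focus=I path=0/0 depth=2 children=['S'] left=[] right=['K'] parent=H
Step 7 (down 0): focus=S path=0/0/0 depth=3 children=['V'] left=[] right=[] parent=I
Step 8 (up): focus=I path=0/0 depth=2 children=['S'] left=[] right=['K'] parent=H

Answer: 0 0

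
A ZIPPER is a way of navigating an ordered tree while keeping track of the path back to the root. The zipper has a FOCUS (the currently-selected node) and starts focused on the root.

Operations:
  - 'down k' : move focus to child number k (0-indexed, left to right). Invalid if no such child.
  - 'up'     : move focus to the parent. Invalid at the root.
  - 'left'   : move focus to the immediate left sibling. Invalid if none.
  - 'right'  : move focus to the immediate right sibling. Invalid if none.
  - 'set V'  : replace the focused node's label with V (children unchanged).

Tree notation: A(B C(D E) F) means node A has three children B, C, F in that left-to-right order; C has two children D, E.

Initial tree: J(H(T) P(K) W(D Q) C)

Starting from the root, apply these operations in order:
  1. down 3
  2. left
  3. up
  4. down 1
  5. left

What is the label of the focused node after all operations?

Step 1 (down 3): focus=C path=3 depth=1 children=[] left=['H', 'P', 'W'] right=[] parent=J
Step 2 (left): focus=W path=2 depth=1 children=['D', 'Q'] left=['H', 'P'] right=['C'] parent=J
Step 3 (up): focus=J path=root depth=0 children=['H', 'P', 'W', 'C'] (at root)
Step 4 (down 1): focus=P path=1 depth=1 children=['K'] left=['H'] right=['W', 'C'] parent=J
Step 5 (left): focus=H path=0 depth=1 children=['T'] left=[] right=['P', 'W', 'C'] parent=J

Answer: H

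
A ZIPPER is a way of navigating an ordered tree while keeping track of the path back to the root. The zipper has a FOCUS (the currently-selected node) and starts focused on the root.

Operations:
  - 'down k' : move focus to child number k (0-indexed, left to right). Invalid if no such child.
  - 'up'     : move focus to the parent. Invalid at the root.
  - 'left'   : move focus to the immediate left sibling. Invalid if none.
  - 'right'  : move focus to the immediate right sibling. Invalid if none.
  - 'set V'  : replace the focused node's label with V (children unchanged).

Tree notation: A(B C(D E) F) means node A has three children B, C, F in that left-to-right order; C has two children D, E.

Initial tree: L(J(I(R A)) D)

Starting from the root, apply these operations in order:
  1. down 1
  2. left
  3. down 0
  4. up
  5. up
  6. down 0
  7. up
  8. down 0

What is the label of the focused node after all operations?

Answer: J

Derivation:
Step 1 (down 1): focus=D path=1 depth=1 children=[] left=['J'] right=[] parent=L
Step 2 (left): focus=J path=0 depth=1 children=['I'] left=[] right=['D'] parent=L
Step 3 (down 0): focus=I path=0/0 depth=2 children=['R', 'A'] left=[] right=[] parent=J
Step 4 (up): focus=J path=0 depth=1 children=['I'] left=[] right=['D'] parent=L
Step 5 (up): focus=L path=root depth=0 children=['J', 'D'] (at root)
Step 6 (down 0): focus=J path=0 depth=1 children=['I'] left=[] right=['D'] parent=L
Step 7 (up): focus=L path=root depth=0 children=['J', 'D'] (at root)
Step 8 (down 0): focus=J path=0 depth=1 children=['I'] left=[] right=['D'] parent=L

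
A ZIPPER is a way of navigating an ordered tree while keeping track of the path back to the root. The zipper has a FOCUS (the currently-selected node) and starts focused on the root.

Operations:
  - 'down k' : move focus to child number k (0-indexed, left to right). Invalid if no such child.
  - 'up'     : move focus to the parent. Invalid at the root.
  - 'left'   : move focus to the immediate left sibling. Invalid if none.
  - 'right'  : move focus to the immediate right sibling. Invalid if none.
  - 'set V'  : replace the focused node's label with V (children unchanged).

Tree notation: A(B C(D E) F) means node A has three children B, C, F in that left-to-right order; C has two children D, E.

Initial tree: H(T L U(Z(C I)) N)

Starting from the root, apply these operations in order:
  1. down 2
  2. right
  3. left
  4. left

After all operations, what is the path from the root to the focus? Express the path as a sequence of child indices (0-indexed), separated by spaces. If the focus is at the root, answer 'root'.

Step 1 (down 2): focus=U path=2 depth=1 children=['Z'] left=['T', 'L'] right=['N'] parent=H
Step 2 (right): focus=N path=3 depth=1 children=[] left=['T', 'L', 'U'] right=[] parent=H
Step 3 (left): focus=U path=2 depth=1 children=['Z'] left=['T', 'L'] right=['N'] parent=H
Step 4 (left): focus=L path=1 depth=1 children=[] left=['T'] right=['U', 'N'] parent=H

Answer: 1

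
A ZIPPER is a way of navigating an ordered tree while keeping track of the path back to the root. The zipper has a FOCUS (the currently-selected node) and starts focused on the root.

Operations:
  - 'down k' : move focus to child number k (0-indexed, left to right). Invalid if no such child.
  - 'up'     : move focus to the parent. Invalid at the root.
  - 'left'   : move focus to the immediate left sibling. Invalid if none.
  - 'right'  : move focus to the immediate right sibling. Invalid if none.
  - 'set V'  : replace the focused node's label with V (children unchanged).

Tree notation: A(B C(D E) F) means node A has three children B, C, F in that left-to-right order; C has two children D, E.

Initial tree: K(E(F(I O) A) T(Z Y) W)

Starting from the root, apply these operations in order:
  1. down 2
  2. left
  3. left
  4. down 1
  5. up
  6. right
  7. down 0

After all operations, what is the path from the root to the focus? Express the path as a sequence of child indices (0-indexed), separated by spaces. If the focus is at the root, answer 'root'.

Step 1 (down 2): focus=W path=2 depth=1 children=[] left=['E', 'T'] right=[] parent=K
Step 2 (left): focus=T path=1 depth=1 children=['Z', 'Y'] left=['E'] right=['W'] parent=K
Step 3 (left): focus=E path=0 depth=1 children=['F', 'A'] left=[] right=['T', 'W'] parent=K
Step 4 (down 1): focus=A path=0/1 depth=2 children=[] left=['F'] right=[] parent=E
Step 5 (up): focus=E path=0 depth=1 children=['F', 'A'] left=[] right=['T', 'W'] parent=K
Step 6 (right): focus=T path=1 depth=1 children=['Z', 'Y'] left=['E'] right=['W'] parent=K
Step 7 (down 0): focus=Z path=1/0 depth=2 children=[] left=[] right=['Y'] parent=T

Answer: 1 0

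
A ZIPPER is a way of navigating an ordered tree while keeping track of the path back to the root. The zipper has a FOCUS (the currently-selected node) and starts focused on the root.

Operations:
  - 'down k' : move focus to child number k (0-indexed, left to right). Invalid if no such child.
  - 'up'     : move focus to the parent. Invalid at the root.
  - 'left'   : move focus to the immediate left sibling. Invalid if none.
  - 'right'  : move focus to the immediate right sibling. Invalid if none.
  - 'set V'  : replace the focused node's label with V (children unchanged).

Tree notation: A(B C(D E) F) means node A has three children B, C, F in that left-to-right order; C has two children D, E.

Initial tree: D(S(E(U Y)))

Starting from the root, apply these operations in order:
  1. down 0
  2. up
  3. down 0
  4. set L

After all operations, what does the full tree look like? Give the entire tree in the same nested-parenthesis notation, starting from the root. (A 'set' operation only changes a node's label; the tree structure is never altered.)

Answer: D(L(E(U Y)))

Derivation:
Step 1 (down 0): focus=S path=0 depth=1 children=['E'] left=[] right=[] parent=D
Step 2 (up): focus=D path=root depth=0 children=['S'] (at root)
Step 3 (down 0): focus=S path=0 depth=1 children=['E'] left=[] right=[] parent=D
Step 4 (set L): focus=L path=0 depth=1 children=['E'] left=[] right=[] parent=D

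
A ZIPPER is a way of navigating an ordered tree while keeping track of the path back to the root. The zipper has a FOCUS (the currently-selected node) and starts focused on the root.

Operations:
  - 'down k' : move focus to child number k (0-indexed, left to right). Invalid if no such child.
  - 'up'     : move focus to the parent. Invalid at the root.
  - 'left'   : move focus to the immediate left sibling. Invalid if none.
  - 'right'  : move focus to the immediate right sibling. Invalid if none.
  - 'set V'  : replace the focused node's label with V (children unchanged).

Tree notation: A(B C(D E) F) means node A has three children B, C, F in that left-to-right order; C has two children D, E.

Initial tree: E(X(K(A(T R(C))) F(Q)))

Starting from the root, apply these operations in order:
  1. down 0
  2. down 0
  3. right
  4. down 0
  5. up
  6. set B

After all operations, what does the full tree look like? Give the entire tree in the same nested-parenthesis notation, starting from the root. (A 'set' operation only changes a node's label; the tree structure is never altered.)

Answer: E(X(K(A(T R(C))) B(Q)))

Derivation:
Step 1 (down 0): focus=X path=0 depth=1 children=['K', 'F'] left=[] right=[] parent=E
Step 2 (down 0): focus=K path=0/0 depth=2 children=['A'] left=[] right=['F'] parent=X
Step 3 (right): focus=F path=0/1 depth=2 children=['Q'] left=['K'] right=[] parent=X
Step 4 (down 0): focus=Q path=0/1/0 depth=3 children=[] left=[] right=[] parent=F
Step 5 (up): focus=F path=0/1 depth=2 children=['Q'] left=['K'] right=[] parent=X
Step 6 (set B): focus=B path=0/1 depth=2 children=['Q'] left=['K'] right=[] parent=X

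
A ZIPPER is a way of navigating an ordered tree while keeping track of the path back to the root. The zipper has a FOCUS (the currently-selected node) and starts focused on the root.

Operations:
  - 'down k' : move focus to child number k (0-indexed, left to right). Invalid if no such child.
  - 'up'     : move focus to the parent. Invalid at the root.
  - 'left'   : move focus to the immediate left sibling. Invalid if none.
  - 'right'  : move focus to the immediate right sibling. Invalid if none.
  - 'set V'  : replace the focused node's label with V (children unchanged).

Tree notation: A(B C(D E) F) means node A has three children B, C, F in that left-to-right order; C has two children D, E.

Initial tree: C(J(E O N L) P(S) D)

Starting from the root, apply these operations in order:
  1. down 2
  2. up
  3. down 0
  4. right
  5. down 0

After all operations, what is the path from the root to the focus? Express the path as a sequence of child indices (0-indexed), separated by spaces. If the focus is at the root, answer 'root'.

Answer: 1 0

Derivation:
Step 1 (down 2): focus=D path=2 depth=1 children=[] left=['J', 'P'] right=[] parent=C
Step 2 (up): focus=C path=root depth=0 children=['J', 'P', 'D'] (at root)
Step 3 (down 0): focus=J path=0 depth=1 children=['E', 'O', 'N', 'L'] left=[] right=['P', 'D'] parent=C
Step 4 (right): focus=P path=1 depth=1 children=['S'] left=['J'] right=['D'] parent=C
Step 5 (down 0): focus=S path=1/0 depth=2 children=[] left=[] right=[] parent=P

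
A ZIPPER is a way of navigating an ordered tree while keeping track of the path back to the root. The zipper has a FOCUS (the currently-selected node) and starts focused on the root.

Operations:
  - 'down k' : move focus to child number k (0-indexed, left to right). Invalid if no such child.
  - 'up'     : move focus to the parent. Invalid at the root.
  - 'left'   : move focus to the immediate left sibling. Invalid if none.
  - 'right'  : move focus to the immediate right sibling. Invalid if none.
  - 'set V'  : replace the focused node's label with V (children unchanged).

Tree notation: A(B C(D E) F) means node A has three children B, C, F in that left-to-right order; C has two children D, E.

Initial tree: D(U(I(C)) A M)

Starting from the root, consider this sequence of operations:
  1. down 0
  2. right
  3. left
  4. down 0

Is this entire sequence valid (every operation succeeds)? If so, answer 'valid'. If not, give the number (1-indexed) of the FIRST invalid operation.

Answer: valid

Derivation:
Step 1 (down 0): focus=U path=0 depth=1 children=['I'] left=[] right=['A', 'M'] parent=D
Step 2 (right): focus=A path=1 depth=1 children=[] left=['U'] right=['M'] parent=D
Step 3 (left): focus=U path=0 depth=1 children=['I'] left=[] right=['A', 'M'] parent=D
Step 4 (down 0): focus=I path=0/0 depth=2 children=['C'] left=[] right=[] parent=U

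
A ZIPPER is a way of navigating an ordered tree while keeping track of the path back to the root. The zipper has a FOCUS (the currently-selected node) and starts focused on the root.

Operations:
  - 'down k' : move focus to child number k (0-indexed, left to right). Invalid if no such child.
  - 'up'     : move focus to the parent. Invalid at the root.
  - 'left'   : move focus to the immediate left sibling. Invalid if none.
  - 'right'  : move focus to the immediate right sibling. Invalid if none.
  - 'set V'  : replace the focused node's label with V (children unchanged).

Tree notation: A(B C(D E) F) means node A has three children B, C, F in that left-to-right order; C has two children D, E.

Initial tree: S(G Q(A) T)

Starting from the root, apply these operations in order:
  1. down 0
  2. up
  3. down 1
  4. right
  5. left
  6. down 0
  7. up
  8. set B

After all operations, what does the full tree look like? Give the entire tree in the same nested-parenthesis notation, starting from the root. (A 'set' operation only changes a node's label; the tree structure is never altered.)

Answer: S(G B(A) T)

Derivation:
Step 1 (down 0): focus=G path=0 depth=1 children=[] left=[] right=['Q', 'T'] parent=S
Step 2 (up): focus=S path=root depth=0 children=['G', 'Q', 'T'] (at root)
Step 3 (down 1): focus=Q path=1 depth=1 children=['A'] left=['G'] right=['T'] parent=S
Step 4 (right): focus=T path=2 depth=1 children=[] left=['G', 'Q'] right=[] parent=S
Step 5 (left): focus=Q path=1 depth=1 children=['A'] left=['G'] right=['T'] parent=S
Step 6 (down 0): focus=A path=1/0 depth=2 children=[] left=[] right=[] parent=Q
Step 7 (up): focus=Q path=1 depth=1 children=['A'] left=['G'] right=['T'] parent=S
Step 8 (set B): focus=B path=1 depth=1 children=['A'] left=['G'] right=['T'] parent=S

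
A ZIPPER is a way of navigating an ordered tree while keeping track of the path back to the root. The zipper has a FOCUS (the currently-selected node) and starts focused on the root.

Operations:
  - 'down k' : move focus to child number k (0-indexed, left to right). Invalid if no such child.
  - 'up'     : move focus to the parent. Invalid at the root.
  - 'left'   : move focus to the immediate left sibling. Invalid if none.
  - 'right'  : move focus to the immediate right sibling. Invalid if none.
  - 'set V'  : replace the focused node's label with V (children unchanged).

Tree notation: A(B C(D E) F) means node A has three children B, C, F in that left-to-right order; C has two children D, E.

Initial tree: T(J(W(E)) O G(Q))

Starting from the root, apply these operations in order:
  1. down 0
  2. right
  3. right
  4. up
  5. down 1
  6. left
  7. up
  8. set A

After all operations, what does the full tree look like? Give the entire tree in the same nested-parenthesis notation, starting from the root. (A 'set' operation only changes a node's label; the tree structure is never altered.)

Answer: A(J(W(E)) O G(Q))

Derivation:
Step 1 (down 0): focus=J path=0 depth=1 children=['W'] left=[] right=['O', 'G'] parent=T
Step 2 (right): focus=O path=1 depth=1 children=[] left=['J'] right=['G'] parent=T
Step 3 (right): focus=G path=2 depth=1 children=['Q'] left=['J', 'O'] right=[] parent=T
Step 4 (up): focus=T path=root depth=0 children=['J', 'O', 'G'] (at root)
Step 5 (down 1): focus=O path=1 depth=1 children=[] left=['J'] right=['G'] parent=T
Step 6 (left): focus=J path=0 depth=1 children=['W'] left=[] right=['O', 'G'] parent=T
Step 7 (up): focus=T path=root depth=0 children=['J', 'O', 'G'] (at root)
Step 8 (set A): focus=A path=root depth=0 children=['J', 'O', 'G'] (at root)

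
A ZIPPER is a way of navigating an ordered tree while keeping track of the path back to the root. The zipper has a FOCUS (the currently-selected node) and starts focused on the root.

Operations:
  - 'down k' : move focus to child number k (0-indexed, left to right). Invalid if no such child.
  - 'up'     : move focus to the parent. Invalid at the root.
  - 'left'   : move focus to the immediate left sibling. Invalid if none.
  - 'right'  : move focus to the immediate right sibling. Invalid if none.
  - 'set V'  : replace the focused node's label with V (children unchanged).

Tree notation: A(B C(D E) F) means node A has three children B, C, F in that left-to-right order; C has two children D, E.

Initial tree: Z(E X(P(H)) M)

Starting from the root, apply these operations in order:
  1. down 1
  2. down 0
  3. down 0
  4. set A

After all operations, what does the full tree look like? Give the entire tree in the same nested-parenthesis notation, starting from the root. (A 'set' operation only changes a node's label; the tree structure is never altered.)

Answer: Z(E X(P(A)) M)

Derivation:
Step 1 (down 1): focus=X path=1 depth=1 children=['P'] left=['E'] right=['M'] parent=Z
Step 2 (down 0): focus=P path=1/0 depth=2 children=['H'] left=[] right=[] parent=X
Step 3 (down 0): focus=H path=1/0/0 depth=3 children=[] left=[] right=[] parent=P
Step 4 (set A): focus=A path=1/0/0 depth=3 children=[] left=[] right=[] parent=P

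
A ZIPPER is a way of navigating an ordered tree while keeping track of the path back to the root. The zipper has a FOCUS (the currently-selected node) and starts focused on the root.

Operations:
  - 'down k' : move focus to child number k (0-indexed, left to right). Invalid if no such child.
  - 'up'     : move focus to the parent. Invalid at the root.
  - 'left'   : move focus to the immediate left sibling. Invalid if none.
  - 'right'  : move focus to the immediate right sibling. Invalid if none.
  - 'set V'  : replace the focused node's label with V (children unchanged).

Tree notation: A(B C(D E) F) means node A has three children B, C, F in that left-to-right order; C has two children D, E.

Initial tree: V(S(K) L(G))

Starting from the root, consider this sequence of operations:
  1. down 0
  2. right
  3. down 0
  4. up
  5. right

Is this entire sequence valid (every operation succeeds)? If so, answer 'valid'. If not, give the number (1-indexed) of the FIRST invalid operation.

Answer: 5

Derivation:
Step 1 (down 0): focus=S path=0 depth=1 children=['K'] left=[] right=['L'] parent=V
Step 2 (right): focus=L path=1 depth=1 children=['G'] left=['S'] right=[] parent=V
Step 3 (down 0): focus=G path=1/0 depth=2 children=[] left=[] right=[] parent=L
Step 4 (up): focus=L path=1 depth=1 children=['G'] left=['S'] right=[] parent=V
Step 5 (right): INVALID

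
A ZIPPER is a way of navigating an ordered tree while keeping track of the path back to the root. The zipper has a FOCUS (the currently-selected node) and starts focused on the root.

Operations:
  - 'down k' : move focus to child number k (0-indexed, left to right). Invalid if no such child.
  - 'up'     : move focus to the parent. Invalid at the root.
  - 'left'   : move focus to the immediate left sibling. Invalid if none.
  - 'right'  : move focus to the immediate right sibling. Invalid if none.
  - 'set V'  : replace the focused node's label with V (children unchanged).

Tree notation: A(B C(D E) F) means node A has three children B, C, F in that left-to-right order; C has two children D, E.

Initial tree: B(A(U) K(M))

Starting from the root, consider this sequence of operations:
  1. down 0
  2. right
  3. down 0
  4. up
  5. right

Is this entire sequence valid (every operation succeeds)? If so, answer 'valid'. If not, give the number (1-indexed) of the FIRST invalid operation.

Answer: 5

Derivation:
Step 1 (down 0): focus=A path=0 depth=1 children=['U'] left=[] right=['K'] parent=B
Step 2 (right): focus=K path=1 depth=1 children=['M'] left=['A'] right=[] parent=B
Step 3 (down 0): focus=M path=1/0 depth=2 children=[] left=[] right=[] parent=K
Step 4 (up): focus=K path=1 depth=1 children=['M'] left=['A'] right=[] parent=B
Step 5 (right): INVALID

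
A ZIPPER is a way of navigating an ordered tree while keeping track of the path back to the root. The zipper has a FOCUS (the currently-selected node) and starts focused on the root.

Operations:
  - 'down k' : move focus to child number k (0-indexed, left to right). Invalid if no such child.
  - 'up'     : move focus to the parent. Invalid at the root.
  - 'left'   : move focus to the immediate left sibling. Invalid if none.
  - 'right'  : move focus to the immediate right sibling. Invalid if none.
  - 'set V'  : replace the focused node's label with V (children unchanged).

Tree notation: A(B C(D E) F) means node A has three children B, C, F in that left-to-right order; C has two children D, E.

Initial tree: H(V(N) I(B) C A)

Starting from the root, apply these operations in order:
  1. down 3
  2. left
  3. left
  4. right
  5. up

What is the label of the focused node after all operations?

Step 1 (down 3): focus=A path=3 depth=1 children=[] left=['V', 'I', 'C'] right=[] parent=H
Step 2 (left): focus=C path=2 depth=1 children=[] left=['V', 'I'] right=['A'] parent=H
Step 3 (left): focus=I path=1 depth=1 children=['B'] left=['V'] right=['C', 'A'] parent=H
Step 4 (right): focus=C path=2 depth=1 children=[] left=['V', 'I'] right=['A'] parent=H
Step 5 (up): focus=H path=root depth=0 children=['V', 'I', 'C', 'A'] (at root)

Answer: H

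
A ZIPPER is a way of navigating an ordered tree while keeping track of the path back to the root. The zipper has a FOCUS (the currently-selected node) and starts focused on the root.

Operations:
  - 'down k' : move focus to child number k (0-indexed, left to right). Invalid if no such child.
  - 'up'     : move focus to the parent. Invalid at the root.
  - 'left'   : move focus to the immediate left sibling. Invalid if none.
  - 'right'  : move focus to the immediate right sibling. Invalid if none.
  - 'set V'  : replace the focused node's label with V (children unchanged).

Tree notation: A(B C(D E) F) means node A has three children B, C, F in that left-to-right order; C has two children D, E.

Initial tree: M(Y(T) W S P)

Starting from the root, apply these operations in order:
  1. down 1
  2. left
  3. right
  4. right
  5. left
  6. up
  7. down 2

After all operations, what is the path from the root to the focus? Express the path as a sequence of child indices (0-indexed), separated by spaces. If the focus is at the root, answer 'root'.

Step 1 (down 1): focus=W path=1 depth=1 children=[] left=['Y'] right=['S', 'P'] parent=M
Step 2 (left): focus=Y path=0 depth=1 children=['T'] left=[] right=['W', 'S', 'P'] parent=M
Step 3 (right): focus=W path=1 depth=1 children=[] left=['Y'] right=['S', 'P'] parent=M
Step 4 (right): focus=S path=2 depth=1 children=[] left=['Y', 'W'] right=['P'] parent=M
Step 5 (left): focus=W path=1 depth=1 children=[] left=['Y'] right=['S', 'P'] parent=M
Step 6 (up): focus=M path=root depth=0 children=['Y', 'W', 'S', 'P'] (at root)
Step 7 (down 2): focus=S path=2 depth=1 children=[] left=['Y', 'W'] right=['P'] parent=M

Answer: 2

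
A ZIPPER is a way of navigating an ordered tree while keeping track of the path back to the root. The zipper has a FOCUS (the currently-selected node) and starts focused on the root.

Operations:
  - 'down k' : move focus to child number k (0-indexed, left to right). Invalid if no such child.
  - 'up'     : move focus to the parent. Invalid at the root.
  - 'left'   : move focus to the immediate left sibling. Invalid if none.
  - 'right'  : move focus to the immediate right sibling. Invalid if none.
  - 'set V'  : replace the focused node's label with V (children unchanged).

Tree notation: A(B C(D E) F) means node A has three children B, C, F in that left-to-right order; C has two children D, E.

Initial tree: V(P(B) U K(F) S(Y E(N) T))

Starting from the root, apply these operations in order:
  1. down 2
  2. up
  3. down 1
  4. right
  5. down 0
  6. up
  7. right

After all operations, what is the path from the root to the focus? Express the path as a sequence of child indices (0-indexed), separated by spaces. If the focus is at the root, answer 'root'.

Answer: 3

Derivation:
Step 1 (down 2): focus=K path=2 depth=1 children=['F'] left=['P', 'U'] right=['S'] parent=V
Step 2 (up): focus=V path=root depth=0 children=['P', 'U', 'K', 'S'] (at root)
Step 3 (down 1): focus=U path=1 depth=1 children=[] left=['P'] right=['K', 'S'] parent=V
Step 4 (right): focus=K path=2 depth=1 children=['F'] left=['P', 'U'] right=['S'] parent=V
Step 5 (down 0): focus=F path=2/0 depth=2 children=[] left=[] right=[] parent=K
Step 6 (up): focus=K path=2 depth=1 children=['F'] left=['P', 'U'] right=['S'] parent=V
Step 7 (right): focus=S path=3 depth=1 children=['Y', 'E', 'T'] left=['P', 'U', 'K'] right=[] parent=V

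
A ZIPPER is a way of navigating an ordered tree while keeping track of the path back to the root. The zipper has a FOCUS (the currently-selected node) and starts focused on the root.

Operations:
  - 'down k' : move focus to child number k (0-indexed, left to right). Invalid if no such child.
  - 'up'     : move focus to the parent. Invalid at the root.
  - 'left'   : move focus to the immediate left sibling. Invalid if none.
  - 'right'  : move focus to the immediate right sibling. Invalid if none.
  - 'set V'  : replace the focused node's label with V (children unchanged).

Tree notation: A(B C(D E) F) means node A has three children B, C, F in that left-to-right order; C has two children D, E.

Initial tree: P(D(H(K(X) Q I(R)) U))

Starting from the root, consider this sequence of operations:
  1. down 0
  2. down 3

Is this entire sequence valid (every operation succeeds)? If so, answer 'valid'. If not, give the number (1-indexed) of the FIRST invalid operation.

Answer: 2

Derivation:
Step 1 (down 0): focus=D path=0 depth=1 children=['H', 'U'] left=[] right=[] parent=P
Step 2 (down 3): INVALID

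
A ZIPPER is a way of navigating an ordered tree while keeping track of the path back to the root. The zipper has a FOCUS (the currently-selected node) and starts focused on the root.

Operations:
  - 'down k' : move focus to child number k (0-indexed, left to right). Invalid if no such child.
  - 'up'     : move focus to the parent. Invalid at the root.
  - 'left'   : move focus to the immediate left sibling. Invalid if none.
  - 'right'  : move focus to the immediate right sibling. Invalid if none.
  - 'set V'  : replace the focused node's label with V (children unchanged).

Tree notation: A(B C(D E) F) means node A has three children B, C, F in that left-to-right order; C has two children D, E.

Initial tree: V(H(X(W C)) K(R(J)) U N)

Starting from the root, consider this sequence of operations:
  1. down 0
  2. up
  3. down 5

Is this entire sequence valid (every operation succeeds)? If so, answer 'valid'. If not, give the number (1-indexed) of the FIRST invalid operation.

Answer: 3

Derivation:
Step 1 (down 0): focus=H path=0 depth=1 children=['X'] left=[] right=['K', 'U', 'N'] parent=V
Step 2 (up): focus=V path=root depth=0 children=['H', 'K', 'U', 'N'] (at root)
Step 3 (down 5): INVALID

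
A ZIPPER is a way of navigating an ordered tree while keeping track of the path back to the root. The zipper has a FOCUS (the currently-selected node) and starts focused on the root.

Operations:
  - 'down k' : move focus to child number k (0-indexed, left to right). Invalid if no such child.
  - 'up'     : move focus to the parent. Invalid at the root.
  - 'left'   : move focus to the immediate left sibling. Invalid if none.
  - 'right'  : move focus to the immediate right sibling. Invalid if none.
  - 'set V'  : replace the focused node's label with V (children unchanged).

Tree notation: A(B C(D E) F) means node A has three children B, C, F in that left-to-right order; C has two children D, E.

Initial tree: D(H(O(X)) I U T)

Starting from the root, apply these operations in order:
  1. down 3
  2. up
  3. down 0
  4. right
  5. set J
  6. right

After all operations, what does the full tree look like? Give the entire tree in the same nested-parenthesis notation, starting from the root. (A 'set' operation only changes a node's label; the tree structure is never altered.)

Answer: D(H(O(X)) J U T)

Derivation:
Step 1 (down 3): focus=T path=3 depth=1 children=[] left=['H', 'I', 'U'] right=[] parent=D
Step 2 (up): focus=D path=root depth=0 children=['H', 'I', 'U', 'T'] (at root)
Step 3 (down 0): focus=H path=0 depth=1 children=['O'] left=[] right=['I', 'U', 'T'] parent=D
Step 4 (right): focus=I path=1 depth=1 children=[] left=['H'] right=['U', 'T'] parent=D
Step 5 (set J): focus=J path=1 depth=1 children=[] left=['H'] right=['U', 'T'] parent=D
Step 6 (right): focus=U path=2 depth=1 children=[] left=['H', 'J'] right=['T'] parent=D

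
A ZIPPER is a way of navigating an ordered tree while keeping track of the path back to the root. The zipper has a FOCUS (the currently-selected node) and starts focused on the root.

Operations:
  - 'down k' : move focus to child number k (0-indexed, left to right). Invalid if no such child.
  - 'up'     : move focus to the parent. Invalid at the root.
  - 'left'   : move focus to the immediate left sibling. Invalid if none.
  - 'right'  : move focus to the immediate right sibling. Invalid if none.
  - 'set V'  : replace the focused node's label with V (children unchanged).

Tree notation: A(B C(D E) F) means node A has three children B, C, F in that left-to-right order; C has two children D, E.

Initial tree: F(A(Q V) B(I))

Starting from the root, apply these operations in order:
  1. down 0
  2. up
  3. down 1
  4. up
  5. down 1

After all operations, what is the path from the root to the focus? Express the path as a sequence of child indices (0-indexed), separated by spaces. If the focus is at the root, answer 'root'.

Answer: 1

Derivation:
Step 1 (down 0): focus=A path=0 depth=1 children=['Q', 'V'] left=[] right=['B'] parent=F
Step 2 (up): focus=F path=root depth=0 children=['A', 'B'] (at root)
Step 3 (down 1): focus=B path=1 depth=1 children=['I'] left=['A'] right=[] parent=F
Step 4 (up): focus=F path=root depth=0 children=['A', 'B'] (at root)
Step 5 (down 1): focus=B path=1 depth=1 children=['I'] left=['A'] right=[] parent=F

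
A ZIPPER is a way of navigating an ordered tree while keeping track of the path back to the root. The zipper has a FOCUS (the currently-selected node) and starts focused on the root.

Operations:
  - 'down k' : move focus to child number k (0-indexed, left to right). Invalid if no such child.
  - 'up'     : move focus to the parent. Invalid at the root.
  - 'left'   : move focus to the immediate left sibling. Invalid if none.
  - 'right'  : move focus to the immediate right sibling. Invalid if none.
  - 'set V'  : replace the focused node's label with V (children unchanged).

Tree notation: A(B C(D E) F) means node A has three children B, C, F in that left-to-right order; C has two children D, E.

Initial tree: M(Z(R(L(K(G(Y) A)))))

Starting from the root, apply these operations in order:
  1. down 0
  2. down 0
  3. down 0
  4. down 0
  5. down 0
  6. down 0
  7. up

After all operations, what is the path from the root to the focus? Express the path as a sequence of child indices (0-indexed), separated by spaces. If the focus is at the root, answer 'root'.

Step 1 (down 0): focus=Z path=0 depth=1 children=['R'] left=[] right=[] parent=M
Step 2 (down 0): focus=R path=0/0 depth=2 children=['L'] left=[] right=[] parent=Z
Step 3 (down 0): focus=L path=0/0/0 depth=3 children=['K'] left=[] right=[] parent=R
Step 4 (down 0): focus=K path=0/0/0/0 depth=4 children=['G', 'A'] left=[] right=[] parent=L
Step 5 (down 0): focus=G path=0/0/0/0/0 depth=5 children=['Y'] left=[] right=['A'] parent=K
Step 6 (down 0): focus=Y path=0/0/0/0/0/0 depth=6 children=[] left=[] right=[] parent=G
Step 7 (up): focus=G path=0/0/0/0/0 depth=5 children=['Y'] left=[] right=['A'] parent=K

Answer: 0 0 0 0 0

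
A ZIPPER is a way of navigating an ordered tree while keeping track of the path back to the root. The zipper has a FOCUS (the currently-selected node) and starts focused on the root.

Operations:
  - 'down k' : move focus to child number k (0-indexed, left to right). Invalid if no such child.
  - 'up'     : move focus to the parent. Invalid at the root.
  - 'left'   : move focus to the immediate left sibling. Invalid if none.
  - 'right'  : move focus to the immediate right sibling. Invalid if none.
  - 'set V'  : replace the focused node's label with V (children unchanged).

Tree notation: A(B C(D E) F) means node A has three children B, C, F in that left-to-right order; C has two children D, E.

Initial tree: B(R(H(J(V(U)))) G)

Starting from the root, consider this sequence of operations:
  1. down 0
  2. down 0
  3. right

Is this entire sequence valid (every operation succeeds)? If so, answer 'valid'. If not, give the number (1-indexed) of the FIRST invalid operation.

Answer: 3

Derivation:
Step 1 (down 0): focus=R path=0 depth=1 children=['H'] left=[] right=['G'] parent=B
Step 2 (down 0): focus=H path=0/0 depth=2 children=['J'] left=[] right=[] parent=R
Step 3 (right): INVALID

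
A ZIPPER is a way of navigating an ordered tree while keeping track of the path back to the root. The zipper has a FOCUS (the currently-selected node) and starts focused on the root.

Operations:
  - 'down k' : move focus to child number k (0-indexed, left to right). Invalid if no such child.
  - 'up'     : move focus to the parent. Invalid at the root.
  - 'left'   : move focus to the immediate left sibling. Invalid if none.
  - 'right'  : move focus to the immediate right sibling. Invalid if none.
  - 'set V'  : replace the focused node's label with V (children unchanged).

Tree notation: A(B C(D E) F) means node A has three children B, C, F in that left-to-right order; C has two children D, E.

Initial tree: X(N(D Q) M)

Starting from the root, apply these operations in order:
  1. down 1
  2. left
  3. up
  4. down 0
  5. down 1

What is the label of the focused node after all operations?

Answer: Q

Derivation:
Step 1 (down 1): focus=M path=1 depth=1 children=[] left=['N'] right=[] parent=X
Step 2 (left): focus=N path=0 depth=1 children=['D', 'Q'] left=[] right=['M'] parent=X
Step 3 (up): focus=X path=root depth=0 children=['N', 'M'] (at root)
Step 4 (down 0): focus=N path=0 depth=1 children=['D', 'Q'] left=[] right=['M'] parent=X
Step 5 (down 1): focus=Q path=0/1 depth=2 children=[] left=['D'] right=[] parent=N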